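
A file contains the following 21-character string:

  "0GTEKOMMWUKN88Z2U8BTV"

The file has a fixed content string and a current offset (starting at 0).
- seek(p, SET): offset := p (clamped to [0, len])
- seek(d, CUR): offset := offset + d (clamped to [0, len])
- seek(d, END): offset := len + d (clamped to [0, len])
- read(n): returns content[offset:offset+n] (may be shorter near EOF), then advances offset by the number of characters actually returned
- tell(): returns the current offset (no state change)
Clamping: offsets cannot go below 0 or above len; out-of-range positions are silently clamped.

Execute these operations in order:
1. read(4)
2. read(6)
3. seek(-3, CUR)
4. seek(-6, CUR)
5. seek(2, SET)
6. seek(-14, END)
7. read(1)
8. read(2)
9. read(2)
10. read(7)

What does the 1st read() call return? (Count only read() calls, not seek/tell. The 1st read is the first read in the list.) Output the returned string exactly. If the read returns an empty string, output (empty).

Answer: 0GTE

Derivation:
After 1 (read(4)): returned '0GTE', offset=4
After 2 (read(6)): returned 'KOMMWU', offset=10
After 3 (seek(-3, CUR)): offset=7
After 4 (seek(-6, CUR)): offset=1
After 5 (seek(2, SET)): offset=2
After 6 (seek(-14, END)): offset=7
After 7 (read(1)): returned 'M', offset=8
After 8 (read(2)): returned 'WU', offset=10
After 9 (read(2)): returned 'KN', offset=12
After 10 (read(7)): returned '88Z2U8B', offset=19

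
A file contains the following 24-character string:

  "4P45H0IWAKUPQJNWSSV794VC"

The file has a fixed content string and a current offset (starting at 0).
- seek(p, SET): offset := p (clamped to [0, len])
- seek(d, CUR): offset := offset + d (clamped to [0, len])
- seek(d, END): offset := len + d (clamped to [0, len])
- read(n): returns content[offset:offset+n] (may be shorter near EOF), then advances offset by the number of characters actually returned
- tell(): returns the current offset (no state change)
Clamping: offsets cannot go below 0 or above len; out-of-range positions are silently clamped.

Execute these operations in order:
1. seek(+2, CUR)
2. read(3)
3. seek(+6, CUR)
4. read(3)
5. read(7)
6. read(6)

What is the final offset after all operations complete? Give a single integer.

After 1 (seek(+2, CUR)): offset=2
After 2 (read(3)): returned '45H', offset=5
After 3 (seek(+6, CUR)): offset=11
After 4 (read(3)): returned 'PQJ', offset=14
After 5 (read(7)): returned 'NWSSV79', offset=21
After 6 (read(6)): returned '4VC', offset=24

Answer: 24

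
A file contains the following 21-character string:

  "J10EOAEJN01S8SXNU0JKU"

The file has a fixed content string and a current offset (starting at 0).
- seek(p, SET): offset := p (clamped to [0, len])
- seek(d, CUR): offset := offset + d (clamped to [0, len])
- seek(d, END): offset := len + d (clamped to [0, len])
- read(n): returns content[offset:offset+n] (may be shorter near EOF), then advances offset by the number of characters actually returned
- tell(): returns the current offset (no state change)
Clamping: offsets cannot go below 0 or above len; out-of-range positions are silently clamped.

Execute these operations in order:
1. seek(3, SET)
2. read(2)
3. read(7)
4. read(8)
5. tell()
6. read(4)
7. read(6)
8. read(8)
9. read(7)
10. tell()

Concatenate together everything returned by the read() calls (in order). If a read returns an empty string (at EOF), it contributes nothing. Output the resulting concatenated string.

After 1 (seek(3, SET)): offset=3
After 2 (read(2)): returned 'EO', offset=5
After 3 (read(7)): returned 'AEJN01S', offset=12
After 4 (read(8)): returned '8SXNU0JK', offset=20
After 5 (tell()): offset=20
After 6 (read(4)): returned 'U', offset=21
After 7 (read(6)): returned '', offset=21
After 8 (read(8)): returned '', offset=21
After 9 (read(7)): returned '', offset=21
After 10 (tell()): offset=21

Answer: EOAEJN01S8SXNU0JKU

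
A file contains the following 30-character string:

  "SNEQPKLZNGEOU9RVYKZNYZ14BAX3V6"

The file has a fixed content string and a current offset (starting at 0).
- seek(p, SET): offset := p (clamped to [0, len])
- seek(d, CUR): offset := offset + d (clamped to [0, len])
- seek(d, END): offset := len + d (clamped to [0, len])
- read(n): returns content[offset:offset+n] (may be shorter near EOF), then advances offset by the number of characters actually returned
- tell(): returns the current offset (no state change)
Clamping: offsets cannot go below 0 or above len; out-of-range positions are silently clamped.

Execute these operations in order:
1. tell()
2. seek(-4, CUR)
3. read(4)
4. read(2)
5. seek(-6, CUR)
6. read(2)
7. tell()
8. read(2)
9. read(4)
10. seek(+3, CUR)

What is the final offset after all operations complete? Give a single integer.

Answer: 11

Derivation:
After 1 (tell()): offset=0
After 2 (seek(-4, CUR)): offset=0
After 3 (read(4)): returned 'SNEQ', offset=4
After 4 (read(2)): returned 'PK', offset=6
After 5 (seek(-6, CUR)): offset=0
After 6 (read(2)): returned 'SN', offset=2
After 7 (tell()): offset=2
After 8 (read(2)): returned 'EQ', offset=4
After 9 (read(4)): returned 'PKLZ', offset=8
After 10 (seek(+3, CUR)): offset=11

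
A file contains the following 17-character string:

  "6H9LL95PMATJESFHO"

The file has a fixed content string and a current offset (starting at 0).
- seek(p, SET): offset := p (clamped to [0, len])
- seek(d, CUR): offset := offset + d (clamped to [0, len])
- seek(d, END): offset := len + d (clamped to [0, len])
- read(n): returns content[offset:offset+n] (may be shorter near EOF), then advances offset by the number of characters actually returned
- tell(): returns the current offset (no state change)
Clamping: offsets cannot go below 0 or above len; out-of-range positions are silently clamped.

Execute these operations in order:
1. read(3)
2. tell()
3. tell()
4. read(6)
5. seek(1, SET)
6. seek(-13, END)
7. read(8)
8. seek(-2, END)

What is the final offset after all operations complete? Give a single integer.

After 1 (read(3)): returned '6H9', offset=3
After 2 (tell()): offset=3
After 3 (tell()): offset=3
After 4 (read(6)): returned 'LL95PM', offset=9
After 5 (seek(1, SET)): offset=1
After 6 (seek(-13, END)): offset=4
After 7 (read(8)): returned 'L95PMATJ', offset=12
After 8 (seek(-2, END)): offset=15

Answer: 15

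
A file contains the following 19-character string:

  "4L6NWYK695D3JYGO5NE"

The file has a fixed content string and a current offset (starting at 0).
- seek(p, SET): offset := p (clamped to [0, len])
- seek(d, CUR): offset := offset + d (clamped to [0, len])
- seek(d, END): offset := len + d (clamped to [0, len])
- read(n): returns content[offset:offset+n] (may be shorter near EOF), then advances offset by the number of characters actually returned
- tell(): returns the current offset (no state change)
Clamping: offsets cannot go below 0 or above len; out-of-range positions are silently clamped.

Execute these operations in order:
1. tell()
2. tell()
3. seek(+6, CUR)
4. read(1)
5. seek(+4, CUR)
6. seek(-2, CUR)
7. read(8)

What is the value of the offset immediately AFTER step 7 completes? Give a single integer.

Answer: 17

Derivation:
After 1 (tell()): offset=0
After 2 (tell()): offset=0
After 3 (seek(+6, CUR)): offset=6
After 4 (read(1)): returned 'K', offset=7
After 5 (seek(+4, CUR)): offset=11
After 6 (seek(-2, CUR)): offset=9
After 7 (read(8)): returned '5D3JYGO5', offset=17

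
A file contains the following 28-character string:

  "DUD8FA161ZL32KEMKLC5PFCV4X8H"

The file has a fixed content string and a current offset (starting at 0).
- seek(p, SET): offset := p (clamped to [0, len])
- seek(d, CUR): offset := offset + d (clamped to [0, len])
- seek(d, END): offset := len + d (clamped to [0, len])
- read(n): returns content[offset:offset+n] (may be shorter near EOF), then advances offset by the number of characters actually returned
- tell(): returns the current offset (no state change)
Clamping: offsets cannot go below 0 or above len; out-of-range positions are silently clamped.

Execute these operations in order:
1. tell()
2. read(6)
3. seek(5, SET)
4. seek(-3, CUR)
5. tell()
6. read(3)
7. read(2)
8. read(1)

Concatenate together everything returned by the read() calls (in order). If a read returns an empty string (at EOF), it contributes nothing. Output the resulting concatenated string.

After 1 (tell()): offset=0
After 2 (read(6)): returned 'DUD8FA', offset=6
After 3 (seek(5, SET)): offset=5
After 4 (seek(-3, CUR)): offset=2
After 5 (tell()): offset=2
After 6 (read(3)): returned 'D8F', offset=5
After 7 (read(2)): returned 'A1', offset=7
After 8 (read(1)): returned '6', offset=8

Answer: DUD8FAD8FA16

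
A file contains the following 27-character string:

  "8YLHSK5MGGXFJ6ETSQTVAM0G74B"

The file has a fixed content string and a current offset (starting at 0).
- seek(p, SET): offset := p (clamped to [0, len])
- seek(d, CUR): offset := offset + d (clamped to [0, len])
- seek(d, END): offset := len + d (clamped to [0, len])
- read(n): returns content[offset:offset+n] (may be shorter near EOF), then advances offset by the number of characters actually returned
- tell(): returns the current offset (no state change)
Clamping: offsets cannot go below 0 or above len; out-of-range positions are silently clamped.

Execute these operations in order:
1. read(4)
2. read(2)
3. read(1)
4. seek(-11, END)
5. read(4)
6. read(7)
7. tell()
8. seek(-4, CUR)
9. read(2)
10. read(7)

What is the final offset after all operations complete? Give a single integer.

After 1 (read(4)): returned '8YLH', offset=4
After 2 (read(2)): returned 'SK', offset=6
After 3 (read(1)): returned '5', offset=7
After 4 (seek(-11, END)): offset=16
After 5 (read(4)): returned 'SQTV', offset=20
After 6 (read(7)): returned 'AM0G74B', offset=27
After 7 (tell()): offset=27
After 8 (seek(-4, CUR)): offset=23
After 9 (read(2)): returned 'G7', offset=25
After 10 (read(7)): returned '4B', offset=27

Answer: 27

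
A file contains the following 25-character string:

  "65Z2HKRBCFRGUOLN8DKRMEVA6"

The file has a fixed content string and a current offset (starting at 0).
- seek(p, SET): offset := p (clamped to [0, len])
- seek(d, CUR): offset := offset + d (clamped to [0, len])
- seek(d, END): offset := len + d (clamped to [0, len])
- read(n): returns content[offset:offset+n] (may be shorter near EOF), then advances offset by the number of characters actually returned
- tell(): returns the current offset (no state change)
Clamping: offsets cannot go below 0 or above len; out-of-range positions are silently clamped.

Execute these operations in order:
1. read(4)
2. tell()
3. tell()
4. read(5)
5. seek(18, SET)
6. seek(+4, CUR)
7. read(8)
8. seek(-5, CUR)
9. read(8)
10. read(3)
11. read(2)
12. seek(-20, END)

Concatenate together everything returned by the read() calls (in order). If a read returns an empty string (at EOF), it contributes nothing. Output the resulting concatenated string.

Answer: 65Z2HKRBCVA6MEVA6

Derivation:
After 1 (read(4)): returned '65Z2', offset=4
After 2 (tell()): offset=4
After 3 (tell()): offset=4
After 4 (read(5)): returned 'HKRBC', offset=9
After 5 (seek(18, SET)): offset=18
After 6 (seek(+4, CUR)): offset=22
After 7 (read(8)): returned 'VA6', offset=25
After 8 (seek(-5, CUR)): offset=20
After 9 (read(8)): returned 'MEVA6', offset=25
After 10 (read(3)): returned '', offset=25
After 11 (read(2)): returned '', offset=25
After 12 (seek(-20, END)): offset=5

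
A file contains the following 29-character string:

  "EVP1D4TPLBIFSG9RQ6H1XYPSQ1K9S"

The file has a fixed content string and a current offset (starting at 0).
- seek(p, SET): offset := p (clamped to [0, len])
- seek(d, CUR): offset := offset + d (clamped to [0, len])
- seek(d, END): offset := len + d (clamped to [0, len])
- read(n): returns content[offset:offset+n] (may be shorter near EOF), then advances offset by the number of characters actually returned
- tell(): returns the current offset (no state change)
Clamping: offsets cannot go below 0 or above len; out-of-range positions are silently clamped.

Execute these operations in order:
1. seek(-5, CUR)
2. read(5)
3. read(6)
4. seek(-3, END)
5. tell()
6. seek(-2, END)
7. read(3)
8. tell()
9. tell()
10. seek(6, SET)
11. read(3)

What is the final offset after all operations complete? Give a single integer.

Answer: 9

Derivation:
After 1 (seek(-5, CUR)): offset=0
After 2 (read(5)): returned 'EVP1D', offset=5
After 3 (read(6)): returned '4TPLBI', offset=11
After 4 (seek(-3, END)): offset=26
After 5 (tell()): offset=26
After 6 (seek(-2, END)): offset=27
After 7 (read(3)): returned '9S', offset=29
After 8 (tell()): offset=29
After 9 (tell()): offset=29
After 10 (seek(6, SET)): offset=6
After 11 (read(3)): returned 'TPL', offset=9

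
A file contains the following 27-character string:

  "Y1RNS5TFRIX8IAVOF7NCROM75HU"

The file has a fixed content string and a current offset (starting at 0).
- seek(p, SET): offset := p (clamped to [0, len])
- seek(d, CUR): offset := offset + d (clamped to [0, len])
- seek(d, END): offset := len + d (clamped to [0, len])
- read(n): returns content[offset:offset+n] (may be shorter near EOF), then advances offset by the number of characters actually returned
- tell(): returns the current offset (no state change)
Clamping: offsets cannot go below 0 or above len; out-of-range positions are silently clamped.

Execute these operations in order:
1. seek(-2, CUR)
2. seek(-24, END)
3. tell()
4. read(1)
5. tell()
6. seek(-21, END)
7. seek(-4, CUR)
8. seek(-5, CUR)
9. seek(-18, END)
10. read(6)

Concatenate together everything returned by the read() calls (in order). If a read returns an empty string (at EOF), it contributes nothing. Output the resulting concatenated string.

Answer: NIX8IAV

Derivation:
After 1 (seek(-2, CUR)): offset=0
After 2 (seek(-24, END)): offset=3
After 3 (tell()): offset=3
After 4 (read(1)): returned 'N', offset=4
After 5 (tell()): offset=4
After 6 (seek(-21, END)): offset=6
After 7 (seek(-4, CUR)): offset=2
After 8 (seek(-5, CUR)): offset=0
After 9 (seek(-18, END)): offset=9
After 10 (read(6)): returned 'IX8IAV', offset=15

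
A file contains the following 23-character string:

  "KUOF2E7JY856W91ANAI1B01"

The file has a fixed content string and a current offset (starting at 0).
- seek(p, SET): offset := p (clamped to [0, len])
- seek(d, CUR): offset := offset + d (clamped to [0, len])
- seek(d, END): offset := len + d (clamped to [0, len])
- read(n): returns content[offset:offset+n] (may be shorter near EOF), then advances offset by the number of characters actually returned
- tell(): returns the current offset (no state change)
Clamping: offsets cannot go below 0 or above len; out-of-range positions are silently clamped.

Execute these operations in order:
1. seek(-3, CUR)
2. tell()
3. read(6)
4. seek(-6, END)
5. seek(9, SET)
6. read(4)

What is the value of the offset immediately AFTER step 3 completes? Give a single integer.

Answer: 6

Derivation:
After 1 (seek(-3, CUR)): offset=0
After 2 (tell()): offset=0
After 3 (read(6)): returned 'KUOF2E', offset=6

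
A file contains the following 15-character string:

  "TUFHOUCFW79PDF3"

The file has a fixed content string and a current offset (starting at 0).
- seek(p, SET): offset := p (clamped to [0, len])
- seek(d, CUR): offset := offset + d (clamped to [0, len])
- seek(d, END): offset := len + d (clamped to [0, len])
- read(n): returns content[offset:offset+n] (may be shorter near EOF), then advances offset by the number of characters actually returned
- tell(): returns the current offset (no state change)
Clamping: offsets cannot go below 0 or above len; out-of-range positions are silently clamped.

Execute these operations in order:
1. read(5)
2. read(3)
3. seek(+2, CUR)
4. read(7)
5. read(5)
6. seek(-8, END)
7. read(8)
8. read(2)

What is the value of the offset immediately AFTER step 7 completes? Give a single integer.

After 1 (read(5)): returned 'TUFHO', offset=5
After 2 (read(3)): returned 'UCF', offset=8
After 3 (seek(+2, CUR)): offset=10
After 4 (read(7)): returned '9PDF3', offset=15
After 5 (read(5)): returned '', offset=15
After 6 (seek(-8, END)): offset=7
After 7 (read(8)): returned 'FW79PDF3', offset=15

Answer: 15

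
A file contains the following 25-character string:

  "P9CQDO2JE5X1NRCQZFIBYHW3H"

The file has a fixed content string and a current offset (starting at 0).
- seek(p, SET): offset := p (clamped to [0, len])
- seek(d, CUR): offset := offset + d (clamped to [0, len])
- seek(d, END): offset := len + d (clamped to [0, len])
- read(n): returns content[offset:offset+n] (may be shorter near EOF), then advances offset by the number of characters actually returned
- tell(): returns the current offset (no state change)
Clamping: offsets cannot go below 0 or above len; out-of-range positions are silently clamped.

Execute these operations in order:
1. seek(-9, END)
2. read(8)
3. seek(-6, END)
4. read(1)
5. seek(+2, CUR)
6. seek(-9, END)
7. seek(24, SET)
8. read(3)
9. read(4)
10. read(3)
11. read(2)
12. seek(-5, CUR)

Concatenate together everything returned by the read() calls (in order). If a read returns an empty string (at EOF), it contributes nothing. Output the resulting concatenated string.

Answer: ZFIBYHW3BH

Derivation:
After 1 (seek(-9, END)): offset=16
After 2 (read(8)): returned 'ZFIBYHW3', offset=24
After 3 (seek(-6, END)): offset=19
After 4 (read(1)): returned 'B', offset=20
After 5 (seek(+2, CUR)): offset=22
After 6 (seek(-9, END)): offset=16
After 7 (seek(24, SET)): offset=24
After 8 (read(3)): returned 'H', offset=25
After 9 (read(4)): returned '', offset=25
After 10 (read(3)): returned '', offset=25
After 11 (read(2)): returned '', offset=25
After 12 (seek(-5, CUR)): offset=20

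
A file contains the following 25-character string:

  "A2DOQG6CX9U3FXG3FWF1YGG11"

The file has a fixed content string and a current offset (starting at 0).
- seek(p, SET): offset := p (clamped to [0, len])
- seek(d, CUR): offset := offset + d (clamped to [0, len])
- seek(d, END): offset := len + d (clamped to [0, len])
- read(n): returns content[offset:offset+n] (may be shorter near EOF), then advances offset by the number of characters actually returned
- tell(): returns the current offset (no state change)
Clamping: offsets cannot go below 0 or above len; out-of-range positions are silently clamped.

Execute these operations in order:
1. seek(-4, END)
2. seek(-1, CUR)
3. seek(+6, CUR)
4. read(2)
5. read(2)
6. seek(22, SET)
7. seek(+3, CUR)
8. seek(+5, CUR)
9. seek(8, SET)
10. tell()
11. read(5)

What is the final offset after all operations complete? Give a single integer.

After 1 (seek(-4, END)): offset=21
After 2 (seek(-1, CUR)): offset=20
After 3 (seek(+6, CUR)): offset=25
After 4 (read(2)): returned '', offset=25
After 5 (read(2)): returned '', offset=25
After 6 (seek(22, SET)): offset=22
After 7 (seek(+3, CUR)): offset=25
After 8 (seek(+5, CUR)): offset=25
After 9 (seek(8, SET)): offset=8
After 10 (tell()): offset=8
After 11 (read(5)): returned 'X9U3F', offset=13

Answer: 13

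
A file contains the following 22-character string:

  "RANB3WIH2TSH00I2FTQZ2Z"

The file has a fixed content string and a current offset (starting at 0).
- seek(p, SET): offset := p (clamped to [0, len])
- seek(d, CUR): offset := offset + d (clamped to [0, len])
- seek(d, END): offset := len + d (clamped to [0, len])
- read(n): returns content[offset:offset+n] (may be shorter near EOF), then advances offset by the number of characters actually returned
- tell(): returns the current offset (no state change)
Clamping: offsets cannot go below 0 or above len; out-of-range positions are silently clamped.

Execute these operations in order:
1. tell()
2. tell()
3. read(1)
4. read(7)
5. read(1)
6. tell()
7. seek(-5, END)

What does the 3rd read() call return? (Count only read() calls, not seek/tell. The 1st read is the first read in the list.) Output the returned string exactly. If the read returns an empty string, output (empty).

Answer: 2

Derivation:
After 1 (tell()): offset=0
After 2 (tell()): offset=0
After 3 (read(1)): returned 'R', offset=1
After 4 (read(7)): returned 'ANB3WIH', offset=8
After 5 (read(1)): returned '2', offset=9
After 6 (tell()): offset=9
After 7 (seek(-5, END)): offset=17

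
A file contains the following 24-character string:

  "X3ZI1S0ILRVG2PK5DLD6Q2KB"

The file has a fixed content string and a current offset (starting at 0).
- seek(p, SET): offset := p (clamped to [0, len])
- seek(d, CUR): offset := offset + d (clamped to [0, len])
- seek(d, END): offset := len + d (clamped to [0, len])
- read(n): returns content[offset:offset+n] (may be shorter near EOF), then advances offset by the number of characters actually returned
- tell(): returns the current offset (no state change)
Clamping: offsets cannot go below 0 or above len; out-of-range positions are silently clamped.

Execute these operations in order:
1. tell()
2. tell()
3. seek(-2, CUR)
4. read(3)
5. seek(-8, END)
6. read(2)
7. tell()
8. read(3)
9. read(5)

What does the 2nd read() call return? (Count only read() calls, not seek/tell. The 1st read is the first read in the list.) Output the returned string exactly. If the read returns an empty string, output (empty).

After 1 (tell()): offset=0
After 2 (tell()): offset=0
After 3 (seek(-2, CUR)): offset=0
After 4 (read(3)): returned 'X3Z', offset=3
After 5 (seek(-8, END)): offset=16
After 6 (read(2)): returned 'DL', offset=18
After 7 (tell()): offset=18
After 8 (read(3)): returned 'D6Q', offset=21
After 9 (read(5)): returned '2KB', offset=24

Answer: DL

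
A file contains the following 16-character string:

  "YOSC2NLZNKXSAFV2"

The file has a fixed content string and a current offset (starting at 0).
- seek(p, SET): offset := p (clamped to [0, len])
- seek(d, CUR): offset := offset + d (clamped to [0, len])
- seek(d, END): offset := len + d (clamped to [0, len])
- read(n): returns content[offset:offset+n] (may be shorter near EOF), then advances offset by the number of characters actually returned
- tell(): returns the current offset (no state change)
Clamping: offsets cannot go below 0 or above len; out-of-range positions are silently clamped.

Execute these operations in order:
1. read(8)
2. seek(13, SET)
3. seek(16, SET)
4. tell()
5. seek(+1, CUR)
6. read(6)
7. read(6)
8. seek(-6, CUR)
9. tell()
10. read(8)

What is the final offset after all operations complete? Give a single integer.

Answer: 16

Derivation:
After 1 (read(8)): returned 'YOSC2NLZ', offset=8
After 2 (seek(13, SET)): offset=13
After 3 (seek(16, SET)): offset=16
After 4 (tell()): offset=16
After 5 (seek(+1, CUR)): offset=16
After 6 (read(6)): returned '', offset=16
After 7 (read(6)): returned '', offset=16
After 8 (seek(-6, CUR)): offset=10
After 9 (tell()): offset=10
After 10 (read(8)): returned 'XSAFV2', offset=16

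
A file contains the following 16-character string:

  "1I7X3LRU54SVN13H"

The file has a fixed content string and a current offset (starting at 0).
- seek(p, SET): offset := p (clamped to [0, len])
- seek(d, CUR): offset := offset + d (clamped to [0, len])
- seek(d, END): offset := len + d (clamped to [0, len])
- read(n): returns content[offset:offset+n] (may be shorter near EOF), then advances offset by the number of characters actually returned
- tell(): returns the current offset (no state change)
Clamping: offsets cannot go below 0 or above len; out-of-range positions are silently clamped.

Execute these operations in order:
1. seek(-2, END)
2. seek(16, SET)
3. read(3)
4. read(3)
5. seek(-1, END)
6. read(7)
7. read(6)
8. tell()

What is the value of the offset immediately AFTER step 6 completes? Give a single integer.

Answer: 16

Derivation:
After 1 (seek(-2, END)): offset=14
After 2 (seek(16, SET)): offset=16
After 3 (read(3)): returned '', offset=16
After 4 (read(3)): returned '', offset=16
After 5 (seek(-1, END)): offset=15
After 6 (read(7)): returned 'H', offset=16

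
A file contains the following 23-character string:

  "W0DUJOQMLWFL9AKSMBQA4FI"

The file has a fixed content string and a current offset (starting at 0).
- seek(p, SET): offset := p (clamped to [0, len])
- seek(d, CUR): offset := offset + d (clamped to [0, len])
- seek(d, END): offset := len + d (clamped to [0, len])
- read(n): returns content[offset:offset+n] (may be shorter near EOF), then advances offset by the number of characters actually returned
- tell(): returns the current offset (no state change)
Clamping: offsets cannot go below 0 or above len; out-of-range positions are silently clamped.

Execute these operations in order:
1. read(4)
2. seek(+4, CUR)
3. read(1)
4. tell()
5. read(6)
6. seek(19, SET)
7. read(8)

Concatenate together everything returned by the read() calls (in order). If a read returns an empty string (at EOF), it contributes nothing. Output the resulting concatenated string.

After 1 (read(4)): returned 'W0DU', offset=4
After 2 (seek(+4, CUR)): offset=8
After 3 (read(1)): returned 'L', offset=9
After 4 (tell()): offset=9
After 5 (read(6)): returned 'WFL9AK', offset=15
After 6 (seek(19, SET)): offset=19
After 7 (read(8)): returned 'A4FI', offset=23

Answer: W0DULWFL9AKA4FI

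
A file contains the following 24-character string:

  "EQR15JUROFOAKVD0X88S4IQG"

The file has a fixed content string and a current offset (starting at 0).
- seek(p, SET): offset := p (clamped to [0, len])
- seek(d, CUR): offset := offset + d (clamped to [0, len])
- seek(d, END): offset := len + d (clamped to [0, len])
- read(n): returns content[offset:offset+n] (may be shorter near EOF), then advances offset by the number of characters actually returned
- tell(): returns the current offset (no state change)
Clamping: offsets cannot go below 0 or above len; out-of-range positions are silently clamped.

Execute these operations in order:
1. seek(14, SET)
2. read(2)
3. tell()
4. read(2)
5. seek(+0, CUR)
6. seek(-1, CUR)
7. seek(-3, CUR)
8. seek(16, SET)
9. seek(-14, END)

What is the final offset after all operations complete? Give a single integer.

Answer: 10

Derivation:
After 1 (seek(14, SET)): offset=14
After 2 (read(2)): returned 'D0', offset=16
After 3 (tell()): offset=16
After 4 (read(2)): returned 'X8', offset=18
After 5 (seek(+0, CUR)): offset=18
After 6 (seek(-1, CUR)): offset=17
After 7 (seek(-3, CUR)): offset=14
After 8 (seek(16, SET)): offset=16
After 9 (seek(-14, END)): offset=10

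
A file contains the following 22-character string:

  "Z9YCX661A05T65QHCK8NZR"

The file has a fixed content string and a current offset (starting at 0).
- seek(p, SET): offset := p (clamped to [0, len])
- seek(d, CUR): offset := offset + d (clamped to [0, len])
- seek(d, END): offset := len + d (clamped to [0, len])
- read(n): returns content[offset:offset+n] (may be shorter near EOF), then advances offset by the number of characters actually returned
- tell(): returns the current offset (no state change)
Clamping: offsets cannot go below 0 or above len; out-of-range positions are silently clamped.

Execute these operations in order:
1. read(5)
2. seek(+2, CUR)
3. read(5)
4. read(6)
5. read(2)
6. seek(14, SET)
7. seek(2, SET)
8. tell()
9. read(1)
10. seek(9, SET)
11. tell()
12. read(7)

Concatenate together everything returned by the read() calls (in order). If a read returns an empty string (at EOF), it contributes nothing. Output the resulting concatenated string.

Answer: Z9YCX1A05T65QHCK8NY05T65QH

Derivation:
After 1 (read(5)): returned 'Z9YCX', offset=5
After 2 (seek(+2, CUR)): offset=7
After 3 (read(5)): returned '1A05T', offset=12
After 4 (read(6)): returned '65QHCK', offset=18
After 5 (read(2)): returned '8N', offset=20
After 6 (seek(14, SET)): offset=14
After 7 (seek(2, SET)): offset=2
After 8 (tell()): offset=2
After 9 (read(1)): returned 'Y', offset=3
After 10 (seek(9, SET)): offset=9
After 11 (tell()): offset=9
After 12 (read(7)): returned '05T65QH', offset=16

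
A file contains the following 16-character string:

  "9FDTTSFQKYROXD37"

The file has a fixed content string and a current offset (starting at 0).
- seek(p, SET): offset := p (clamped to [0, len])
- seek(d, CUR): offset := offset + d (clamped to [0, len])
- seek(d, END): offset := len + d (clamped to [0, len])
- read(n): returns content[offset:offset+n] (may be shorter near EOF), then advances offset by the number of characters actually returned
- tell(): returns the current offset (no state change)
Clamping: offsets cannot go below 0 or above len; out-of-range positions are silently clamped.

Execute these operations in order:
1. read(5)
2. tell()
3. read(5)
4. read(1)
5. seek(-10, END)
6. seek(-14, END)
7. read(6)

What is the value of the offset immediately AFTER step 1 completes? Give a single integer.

Answer: 5

Derivation:
After 1 (read(5)): returned '9FDTT', offset=5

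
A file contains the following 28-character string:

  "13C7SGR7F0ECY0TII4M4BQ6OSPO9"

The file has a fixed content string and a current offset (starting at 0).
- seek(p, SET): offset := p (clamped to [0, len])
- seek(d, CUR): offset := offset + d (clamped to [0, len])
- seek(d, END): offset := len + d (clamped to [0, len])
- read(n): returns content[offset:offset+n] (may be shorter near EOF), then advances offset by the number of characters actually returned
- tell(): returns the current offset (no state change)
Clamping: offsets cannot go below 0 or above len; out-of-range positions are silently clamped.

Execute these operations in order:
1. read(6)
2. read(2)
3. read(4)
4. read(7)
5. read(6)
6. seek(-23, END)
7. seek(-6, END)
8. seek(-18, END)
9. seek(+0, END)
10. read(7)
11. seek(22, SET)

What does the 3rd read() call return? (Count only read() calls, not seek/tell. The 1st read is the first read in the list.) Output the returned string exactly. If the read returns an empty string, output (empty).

After 1 (read(6)): returned '13C7SG', offset=6
After 2 (read(2)): returned 'R7', offset=8
After 3 (read(4)): returned 'F0EC', offset=12
After 4 (read(7)): returned 'Y0TII4M', offset=19
After 5 (read(6)): returned '4BQ6OS', offset=25
After 6 (seek(-23, END)): offset=5
After 7 (seek(-6, END)): offset=22
After 8 (seek(-18, END)): offset=10
After 9 (seek(+0, END)): offset=28
After 10 (read(7)): returned '', offset=28
After 11 (seek(22, SET)): offset=22

Answer: F0EC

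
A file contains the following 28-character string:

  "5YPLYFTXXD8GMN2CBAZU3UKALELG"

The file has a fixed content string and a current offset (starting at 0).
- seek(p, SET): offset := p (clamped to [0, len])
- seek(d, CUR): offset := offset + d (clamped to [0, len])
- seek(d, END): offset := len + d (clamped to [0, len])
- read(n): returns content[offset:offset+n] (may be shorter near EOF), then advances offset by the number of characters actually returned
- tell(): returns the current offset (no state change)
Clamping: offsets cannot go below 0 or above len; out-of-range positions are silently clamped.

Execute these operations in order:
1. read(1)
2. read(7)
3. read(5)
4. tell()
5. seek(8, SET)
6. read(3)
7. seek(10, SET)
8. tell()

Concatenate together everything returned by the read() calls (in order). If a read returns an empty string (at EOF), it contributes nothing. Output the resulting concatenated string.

After 1 (read(1)): returned '5', offset=1
After 2 (read(7)): returned 'YPLYFTX', offset=8
After 3 (read(5)): returned 'XD8GM', offset=13
After 4 (tell()): offset=13
After 5 (seek(8, SET)): offset=8
After 6 (read(3)): returned 'XD8', offset=11
After 7 (seek(10, SET)): offset=10
After 8 (tell()): offset=10

Answer: 5YPLYFTXXD8GMXD8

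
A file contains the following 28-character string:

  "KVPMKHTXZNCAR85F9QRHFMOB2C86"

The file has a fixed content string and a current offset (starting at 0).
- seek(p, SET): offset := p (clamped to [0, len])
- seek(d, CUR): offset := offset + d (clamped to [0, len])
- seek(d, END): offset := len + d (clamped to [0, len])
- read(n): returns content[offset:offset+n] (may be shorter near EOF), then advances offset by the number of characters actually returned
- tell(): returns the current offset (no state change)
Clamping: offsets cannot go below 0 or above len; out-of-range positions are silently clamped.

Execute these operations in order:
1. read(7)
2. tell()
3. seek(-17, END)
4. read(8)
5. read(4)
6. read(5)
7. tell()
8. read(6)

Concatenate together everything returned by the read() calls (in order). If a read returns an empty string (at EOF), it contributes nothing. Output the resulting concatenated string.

Answer: KVPMKHTAR85F9QRHFMOB2C86

Derivation:
After 1 (read(7)): returned 'KVPMKHT', offset=7
After 2 (tell()): offset=7
After 3 (seek(-17, END)): offset=11
After 4 (read(8)): returned 'AR85F9QR', offset=19
After 5 (read(4)): returned 'HFMO', offset=23
After 6 (read(5)): returned 'B2C86', offset=28
After 7 (tell()): offset=28
After 8 (read(6)): returned '', offset=28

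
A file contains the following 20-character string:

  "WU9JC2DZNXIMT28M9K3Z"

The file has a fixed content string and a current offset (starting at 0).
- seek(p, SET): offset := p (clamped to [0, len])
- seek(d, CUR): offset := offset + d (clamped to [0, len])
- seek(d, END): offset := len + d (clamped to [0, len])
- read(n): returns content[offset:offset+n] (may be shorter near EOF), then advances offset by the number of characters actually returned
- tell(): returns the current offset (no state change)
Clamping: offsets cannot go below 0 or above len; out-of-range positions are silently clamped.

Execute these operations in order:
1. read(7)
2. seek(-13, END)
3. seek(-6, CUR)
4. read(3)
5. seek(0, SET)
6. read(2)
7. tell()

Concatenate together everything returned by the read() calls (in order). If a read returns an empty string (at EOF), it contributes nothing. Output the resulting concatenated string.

After 1 (read(7)): returned 'WU9JC2D', offset=7
After 2 (seek(-13, END)): offset=7
After 3 (seek(-6, CUR)): offset=1
After 4 (read(3)): returned 'U9J', offset=4
After 5 (seek(0, SET)): offset=0
After 6 (read(2)): returned 'WU', offset=2
After 7 (tell()): offset=2

Answer: WU9JC2DU9JWU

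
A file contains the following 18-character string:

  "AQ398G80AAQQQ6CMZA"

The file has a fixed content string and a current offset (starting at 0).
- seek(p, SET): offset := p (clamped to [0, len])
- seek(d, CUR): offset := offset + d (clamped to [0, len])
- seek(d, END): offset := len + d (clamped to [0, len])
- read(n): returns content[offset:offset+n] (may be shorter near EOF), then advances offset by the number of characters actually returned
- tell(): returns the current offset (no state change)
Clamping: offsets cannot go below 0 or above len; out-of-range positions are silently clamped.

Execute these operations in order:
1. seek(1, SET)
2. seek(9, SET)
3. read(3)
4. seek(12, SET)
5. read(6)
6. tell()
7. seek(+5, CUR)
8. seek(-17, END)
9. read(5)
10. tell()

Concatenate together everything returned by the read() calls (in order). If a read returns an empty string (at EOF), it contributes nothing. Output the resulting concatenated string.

After 1 (seek(1, SET)): offset=1
After 2 (seek(9, SET)): offset=9
After 3 (read(3)): returned 'AQQ', offset=12
After 4 (seek(12, SET)): offset=12
After 5 (read(6)): returned 'Q6CMZA', offset=18
After 6 (tell()): offset=18
After 7 (seek(+5, CUR)): offset=18
After 8 (seek(-17, END)): offset=1
After 9 (read(5)): returned 'Q398G', offset=6
After 10 (tell()): offset=6

Answer: AQQQ6CMZAQ398G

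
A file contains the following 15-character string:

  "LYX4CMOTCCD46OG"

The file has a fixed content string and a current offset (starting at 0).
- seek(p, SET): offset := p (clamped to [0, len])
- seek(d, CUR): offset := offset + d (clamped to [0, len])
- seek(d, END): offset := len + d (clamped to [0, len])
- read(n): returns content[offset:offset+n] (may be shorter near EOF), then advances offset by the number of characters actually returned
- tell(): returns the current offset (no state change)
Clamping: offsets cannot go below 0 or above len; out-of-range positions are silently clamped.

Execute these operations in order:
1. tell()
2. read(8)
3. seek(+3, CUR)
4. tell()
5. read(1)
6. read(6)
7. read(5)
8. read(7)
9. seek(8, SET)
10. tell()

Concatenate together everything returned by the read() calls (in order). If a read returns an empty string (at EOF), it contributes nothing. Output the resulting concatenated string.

Answer: LYX4CMOT46OG

Derivation:
After 1 (tell()): offset=0
After 2 (read(8)): returned 'LYX4CMOT', offset=8
After 3 (seek(+3, CUR)): offset=11
After 4 (tell()): offset=11
After 5 (read(1)): returned '4', offset=12
After 6 (read(6)): returned '6OG', offset=15
After 7 (read(5)): returned '', offset=15
After 8 (read(7)): returned '', offset=15
After 9 (seek(8, SET)): offset=8
After 10 (tell()): offset=8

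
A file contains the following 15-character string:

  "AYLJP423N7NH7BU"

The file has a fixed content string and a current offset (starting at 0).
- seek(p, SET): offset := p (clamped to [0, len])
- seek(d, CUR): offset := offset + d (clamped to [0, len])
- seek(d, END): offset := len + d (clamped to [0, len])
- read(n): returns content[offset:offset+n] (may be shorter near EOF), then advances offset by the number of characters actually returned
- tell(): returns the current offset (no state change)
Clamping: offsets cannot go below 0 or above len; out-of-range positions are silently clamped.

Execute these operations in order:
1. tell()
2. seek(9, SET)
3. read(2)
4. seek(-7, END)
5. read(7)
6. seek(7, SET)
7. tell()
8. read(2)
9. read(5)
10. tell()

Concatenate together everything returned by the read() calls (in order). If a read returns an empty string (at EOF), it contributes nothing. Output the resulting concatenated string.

After 1 (tell()): offset=0
After 2 (seek(9, SET)): offset=9
After 3 (read(2)): returned '7N', offset=11
After 4 (seek(-7, END)): offset=8
After 5 (read(7)): returned 'N7NH7BU', offset=15
After 6 (seek(7, SET)): offset=7
After 7 (tell()): offset=7
After 8 (read(2)): returned '3N', offset=9
After 9 (read(5)): returned '7NH7B', offset=14
After 10 (tell()): offset=14

Answer: 7NN7NH7BU3N7NH7B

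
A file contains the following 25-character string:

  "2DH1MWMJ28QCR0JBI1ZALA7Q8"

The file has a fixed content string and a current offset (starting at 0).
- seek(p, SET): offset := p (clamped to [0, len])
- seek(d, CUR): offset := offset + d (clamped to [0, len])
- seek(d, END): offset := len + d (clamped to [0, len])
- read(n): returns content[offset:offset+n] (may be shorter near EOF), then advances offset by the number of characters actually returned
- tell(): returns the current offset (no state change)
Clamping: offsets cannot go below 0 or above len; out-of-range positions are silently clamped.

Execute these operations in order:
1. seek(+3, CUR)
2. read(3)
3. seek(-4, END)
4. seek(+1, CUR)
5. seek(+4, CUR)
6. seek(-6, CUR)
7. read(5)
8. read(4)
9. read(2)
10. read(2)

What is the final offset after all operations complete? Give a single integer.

Answer: 25

Derivation:
After 1 (seek(+3, CUR)): offset=3
After 2 (read(3)): returned '1MW', offset=6
After 3 (seek(-4, END)): offset=21
After 4 (seek(+1, CUR)): offset=22
After 5 (seek(+4, CUR)): offset=25
After 6 (seek(-6, CUR)): offset=19
After 7 (read(5)): returned 'ALA7Q', offset=24
After 8 (read(4)): returned '8', offset=25
After 9 (read(2)): returned '', offset=25
After 10 (read(2)): returned '', offset=25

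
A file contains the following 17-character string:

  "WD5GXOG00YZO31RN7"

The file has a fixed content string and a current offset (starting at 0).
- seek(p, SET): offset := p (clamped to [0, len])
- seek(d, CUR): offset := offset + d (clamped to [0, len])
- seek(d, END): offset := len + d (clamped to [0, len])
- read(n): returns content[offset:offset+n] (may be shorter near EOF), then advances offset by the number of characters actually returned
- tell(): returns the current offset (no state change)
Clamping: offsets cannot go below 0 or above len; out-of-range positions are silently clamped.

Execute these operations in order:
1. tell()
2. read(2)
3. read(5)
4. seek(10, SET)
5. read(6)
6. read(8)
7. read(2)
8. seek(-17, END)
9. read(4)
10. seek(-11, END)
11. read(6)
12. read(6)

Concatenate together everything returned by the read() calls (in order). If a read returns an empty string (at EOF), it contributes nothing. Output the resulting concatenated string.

Answer: WD5GXOGZO31RN7WD5GG00YZO31RN7

Derivation:
After 1 (tell()): offset=0
After 2 (read(2)): returned 'WD', offset=2
After 3 (read(5)): returned '5GXOG', offset=7
After 4 (seek(10, SET)): offset=10
After 5 (read(6)): returned 'ZO31RN', offset=16
After 6 (read(8)): returned '7', offset=17
After 7 (read(2)): returned '', offset=17
After 8 (seek(-17, END)): offset=0
After 9 (read(4)): returned 'WD5G', offset=4
After 10 (seek(-11, END)): offset=6
After 11 (read(6)): returned 'G00YZO', offset=12
After 12 (read(6)): returned '31RN7', offset=17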